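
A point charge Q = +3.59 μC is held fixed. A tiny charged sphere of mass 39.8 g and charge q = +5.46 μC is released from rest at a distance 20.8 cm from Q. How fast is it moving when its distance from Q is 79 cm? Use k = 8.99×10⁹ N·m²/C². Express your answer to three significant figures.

Only the electrostatic force acts, so mechanical energy is conserved: ½mv² = U₁ − U₂ = kQq(1/r₁ − 1/r₂).
U₁ − U₂ = (8.99×10⁹ N·m²/C²)(3.59×10⁻⁶ C)(5.46×10⁻⁶ C)(1/0.208 − 1/0.790) = 0.624 J.
v = √(2·0.624/0.0398) = 5.60 m/s.

5.60 m/s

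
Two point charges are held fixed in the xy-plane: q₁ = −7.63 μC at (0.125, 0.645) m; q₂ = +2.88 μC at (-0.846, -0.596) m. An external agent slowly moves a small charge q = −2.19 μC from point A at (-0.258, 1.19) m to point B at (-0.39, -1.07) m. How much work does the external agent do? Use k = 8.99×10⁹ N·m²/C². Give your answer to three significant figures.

For quasistatic motion the external work equals the change in potential energy: W_ext = qΔV = q(V_B − V_A).
At A: distances to the source charges are 0.666 m, 1.88 m; V_A = Σ kqᵢ/rᵢ = -8.92×10⁴ V.
At B: distances to the source charges are 1.79 m, 0.658 m; V_B = Σ kqᵢ/rᵢ = 1060 V.
ΔV = V_B − V_A = 9.03×10⁴ V.
W_ext = qΔV = (-2.19×10⁻⁶ C)(9.03×10⁴ V) = -0.198 J.

-0.198 J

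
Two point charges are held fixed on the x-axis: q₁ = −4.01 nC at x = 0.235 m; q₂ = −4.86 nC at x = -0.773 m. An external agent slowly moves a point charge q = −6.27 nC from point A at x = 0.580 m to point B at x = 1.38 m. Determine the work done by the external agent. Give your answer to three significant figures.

-5.33×10⁻⁷ J

For quasistatic motion the external work equals the change in potential energy: W_ext = qΔV = q(V_B − V_A).
At A: distances to the source charges are 0.345 m, 1.35 m; V_A = Σ kqᵢ/rᵢ = -137 V.
At B: distances to the source charges are 1.15 m, 2.15 m; V_B = Σ kqᵢ/rᵢ = -51.8 V.
ΔV = V_B − V_A = 85.0 V.
W_ext = qΔV = (-6.27×10⁻⁹ C)(85.0 V) = -5.33×10⁻⁷ J.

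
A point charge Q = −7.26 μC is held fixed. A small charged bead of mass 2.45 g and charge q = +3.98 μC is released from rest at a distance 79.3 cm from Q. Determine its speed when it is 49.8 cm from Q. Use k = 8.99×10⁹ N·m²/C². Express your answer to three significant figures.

Only the electrostatic force acts, so mechanical energy is conserved: ½mv² = U₁ − U₂ = kQq(1/r₁ − 1/r₂).
U₁ − U₂ = (8.99×10⁹ N·m²/C²)(-7.26×10⁻⁶ C)(3.98×10⁻⁶ C)(1/0.793 − 1/0.498) = 0.194 J.
v = √(2·0.194/2.45×10⁻³) = 12.6 m/s.

12.6 m/s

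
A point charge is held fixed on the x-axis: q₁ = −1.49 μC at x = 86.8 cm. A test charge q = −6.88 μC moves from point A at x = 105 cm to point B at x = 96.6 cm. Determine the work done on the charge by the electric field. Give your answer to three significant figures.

The work done by the electric force is W_field = −ΔU = −q(V_B − V_A) = q(V_A − V_B).
At A: distance to the source charge is 0.182 m; V_A = kq₁/r = -7.36×10⁴ V.
At B: distance to the source charge is 0.0980 m; V_B = kq₁/r = -1.37×10⁵ V.
ΔV = V_B − V_A = -6.31×10⁴ V.
W_field = −qΔV = −(-6.88×10⁻⁶ C)(-6.31×10⁴ V) = -0.434 J.

-0.434 J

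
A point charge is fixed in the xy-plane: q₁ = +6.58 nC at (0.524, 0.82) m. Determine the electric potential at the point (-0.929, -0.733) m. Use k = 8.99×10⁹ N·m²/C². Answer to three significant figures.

Electric potential is a scalar, so the contributions from each charge add algebraically: V = Σ kqᵢ/rᵢ.
Distances from the field point to each charge: r₁ = 2.13 m.
V = k[(6.58×10⁻⁹)/(2.13)] = 27.8 V.

27.8 V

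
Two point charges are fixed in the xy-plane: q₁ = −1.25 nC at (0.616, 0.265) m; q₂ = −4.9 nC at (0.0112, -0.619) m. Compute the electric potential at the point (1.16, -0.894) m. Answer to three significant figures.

-46.1 V

The total potential is the scalar sum of each charge's contribution, V = Σ kqᵢ/rᵢ.
Distances from the field point to each charge: r₁ = 1.28 m, r₂ = 1.18 m.
V = k[(-1.25×10⁻⁹)/(1.28) + (-4.90×10⁻⁹)/(1.18)] = -46.1 V.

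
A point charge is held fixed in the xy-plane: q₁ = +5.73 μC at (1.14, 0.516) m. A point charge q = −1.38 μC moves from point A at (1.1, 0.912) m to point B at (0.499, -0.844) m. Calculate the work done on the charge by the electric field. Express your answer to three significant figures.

-0.131 J

The work done by the electric force is W_field = −ΔU = −q(V_B − V_A) = q(V_A − V_B).
At A: distance to the source charge is 0.398 m; V_A = kq₁/r = 1.29×10⁵ V.
At B: distance to the source charge is 1.50 m; V_B = kq₁/r = 3.43×10⁴ V.
ΔV = V_B − V_A = -9.52×10⁴ V.
W_field = −qΔV = −(-1.38×10⁻⁶ C)(-9.52×10⁴ V) = -0.131 J.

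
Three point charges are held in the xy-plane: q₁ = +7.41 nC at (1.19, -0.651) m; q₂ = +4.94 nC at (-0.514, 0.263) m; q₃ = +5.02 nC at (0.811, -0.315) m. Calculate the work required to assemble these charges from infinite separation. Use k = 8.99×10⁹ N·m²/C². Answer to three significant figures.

9.85×10⁻⁷ J

The assembly work is the sum of pairwise potential energies, U = Σ_{i<j} kqᵢqⱼ/rᵢⱼ.
Pair separations: r₁₂ = 1.93 m, r₁₃ = 0.506 m, r₂₃ = 1.45 m.
U = (1.70×10⁻⁷) + (6.60×10⁻⁷) + (1.54×10⁻⁷) = 9.85×10⁻⁷ J.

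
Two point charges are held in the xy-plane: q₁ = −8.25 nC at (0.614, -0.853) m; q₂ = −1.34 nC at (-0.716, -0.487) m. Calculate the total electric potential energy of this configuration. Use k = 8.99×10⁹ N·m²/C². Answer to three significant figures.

The assembly work is the sum of pairwise potential energies, U = Σ_{i<j} kqᵢqⱼ/rᵢⱼ.
Pair separations: r₁₂ = 1.38 m.
U = (7.20×10⁻⁸) = 7.20×10⁻⁸ J.

7.20×10⁻⁸ J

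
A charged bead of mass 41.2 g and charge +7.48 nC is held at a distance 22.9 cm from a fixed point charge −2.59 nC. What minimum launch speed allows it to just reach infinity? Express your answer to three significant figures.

6.08×10⁻³ m/s

To just escape, total mechanical energy must reach zero at infinity: ½mv²_min + U = 0, so ½mv²_min = −U = |kQq|/r.
|U| = |kQq|/r = (8.99×10⁹ N·m²/C²)(2.59×10⁻⁹)(7.48×10⁻⁹)/(0.229) = 7.61×10⁻⁷ J.
v_min = √(2|U|/m) = √(2·7.61×10⁻⁷/0.0412) = 6.08×10⁻³ m/s.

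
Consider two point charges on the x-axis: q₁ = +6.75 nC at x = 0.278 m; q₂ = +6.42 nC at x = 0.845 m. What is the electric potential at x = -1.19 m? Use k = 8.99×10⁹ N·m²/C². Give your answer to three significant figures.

Electric potential is a scalar, so the contributions from each charge add algebraically: V = Σ kqᵢ/rᵢ.
Distances from the field point to each charge: r₁ = 1.47 m, r₂ = 2.04 m.
V = k[(6.75×10⁻⁹)/(1.47) + (6.42×10⁻⁹)/(2.04)] = 69.7 V.

69.7 V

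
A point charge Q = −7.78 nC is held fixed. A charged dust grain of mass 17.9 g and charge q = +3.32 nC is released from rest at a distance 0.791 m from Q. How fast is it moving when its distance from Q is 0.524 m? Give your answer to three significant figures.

Only the electrostatic force acts, so mechanical energy is conserved: ½mv² = U₁ − U₂ = kQq(1/r₁ − 1/r₂).
U₁ − U₂ = (8.99×10⁹ N·m²/C²)(-7.78×10⁻⁹ C)(3.32×10⁻⁹ C)(1/0.791 − 1/0.524) = 1.50×10⁻⁷ J.
v = √(2·1.50×10⁻⁷/0.0179) = 4.09×10⁻³ m/s.

4.09×10⁻³ m/s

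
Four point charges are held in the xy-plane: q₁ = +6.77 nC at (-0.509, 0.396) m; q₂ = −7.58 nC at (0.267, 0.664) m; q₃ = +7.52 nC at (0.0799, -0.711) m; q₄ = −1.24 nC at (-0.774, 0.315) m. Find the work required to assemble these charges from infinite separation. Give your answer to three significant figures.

-8.24×10⁻⁷ J

The work to assemble the configuration equals its total potential energy, U = Σ kqᵢqⱼ/rᵢⱼ over all pairs.
Pair separations: r₁₂ = 0.821 m, r₁₃ = 1.25 m, r₁₄ = 0.277 m, r₂₃ = 1.39 m, r₂₄ = 1.10 m, r₃₄ = 1.33 m.
Summing all 6 pair terms gives U = -8.24×10⁻⁷ J.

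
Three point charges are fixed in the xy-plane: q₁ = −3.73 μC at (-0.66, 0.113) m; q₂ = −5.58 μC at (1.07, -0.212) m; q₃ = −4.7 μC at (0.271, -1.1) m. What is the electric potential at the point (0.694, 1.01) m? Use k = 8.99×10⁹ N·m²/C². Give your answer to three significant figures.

-7.95×10⁴ V

Electric potential is a scalar, so the contributions from each charge add algebraically: V = Σ kqᵢ/rᵢ.
Distances from the field point to each charge: r₁ = 1.62 m, r₂ = 1.28 m, r₃ = 2.15 m.
V = k[(-3.73×10⁻⁶)/(1.62) + (-5.58×10⁻⁶)/(1.28) + (-4.70×10⁻⁶)/(2.15)] = -7.95×10⁴ V.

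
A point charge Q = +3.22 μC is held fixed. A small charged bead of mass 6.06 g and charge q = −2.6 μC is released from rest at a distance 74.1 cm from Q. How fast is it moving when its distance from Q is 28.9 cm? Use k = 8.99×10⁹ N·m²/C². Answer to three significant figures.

7.24 m/s

Only the electrostatic force acts, so mechanical energy is conserved: ½mv² = U₁ − U₂ = kQq(1/r₁ − 1/r₂).
U₁ − U₂ = (8.99×10⁹ N·m²/C²)(3.22×10⁻⁶ C)(-2.60×10⁻⁶ C)(1/0.741 − 1/0.289) = 0.159 J.
v = √(2·0.159/6.06×10⁻³) = 7.24 m/s.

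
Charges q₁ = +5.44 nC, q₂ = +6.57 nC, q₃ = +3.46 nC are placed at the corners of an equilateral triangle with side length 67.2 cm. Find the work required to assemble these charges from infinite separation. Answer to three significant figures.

The work to assemble the configuration equals its total potential energy, U = Σ kqᵢqⱼ/rᵢⱼ over all pairs.
All three pair separations equal the side length, 0.672 m.
U = (4.78×10⁻⁷) + (2.52×10⁻⁷) + (3.04×10⁻⁷) = 1.03×10⁻⁶ J.

1.03×10⁻⁶ J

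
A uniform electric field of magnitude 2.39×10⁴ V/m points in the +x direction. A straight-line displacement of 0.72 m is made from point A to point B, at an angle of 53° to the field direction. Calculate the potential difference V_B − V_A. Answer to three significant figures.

Only the component of displacement along E changes the potential: ΔV = −E·d·cosθ.
ΔV = −(2.39×10⁴ V/m)(0.720 m)cos53° = -1.04×10⁴ V.

-1.04×10⁴ V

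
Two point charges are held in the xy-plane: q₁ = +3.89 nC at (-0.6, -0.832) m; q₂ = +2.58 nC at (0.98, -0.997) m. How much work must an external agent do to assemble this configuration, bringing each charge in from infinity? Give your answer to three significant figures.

The assembly work is the sum of pairwise potential energies, U = Σ_{i<j} kqᵢqⱼ/rᵢⱼ.
Pair separations: r₁₂ = 1.59 m.
U = (5.68×10⁻⁸) = 5.68×10⁻⁸ J.

5.68×10⁻⁸ J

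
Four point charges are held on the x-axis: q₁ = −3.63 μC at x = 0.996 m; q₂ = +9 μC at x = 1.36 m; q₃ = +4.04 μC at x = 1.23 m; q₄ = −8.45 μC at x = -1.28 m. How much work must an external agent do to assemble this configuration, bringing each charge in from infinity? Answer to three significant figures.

The assembly work is the sum of pairwise potential energies, U = Σ_{i<j} kqᵢqⱼ/rᵢⱼ.
Pair separations: r₁₂ = 0.364 m, r₁₃ = 0.234 m, r₁₄ = 2.28 m, r₂₃ = 0.130 m, r₂₄ = 2.64 m, r₃₄ = 2.51 m.
Summing all 6 pair terms gives U = 0.884 J.

0.884 J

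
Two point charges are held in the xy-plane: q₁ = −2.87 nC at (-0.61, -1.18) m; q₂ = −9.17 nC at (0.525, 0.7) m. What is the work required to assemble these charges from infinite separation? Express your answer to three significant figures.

1.08×10⁻⁷ J

The assembly work is the sum of pairwise potential energies, U = Σ_{i<j} kqᵢqⱼ/rᵢⱼ.
Pair separations: r₁₂ = 2.20 m.
U = (1.08×10⁻⁷) = 1.08×10⁻⁷ J.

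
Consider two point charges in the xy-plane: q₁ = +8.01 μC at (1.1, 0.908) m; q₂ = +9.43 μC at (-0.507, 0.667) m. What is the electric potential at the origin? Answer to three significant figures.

The total potential is the scalar sum of each charge's contribution, V = Σ kqᵢ/rᵢ.
Distances from the field point to each charge: r₁ = 1.43 m, r₂ = 0.838 m.
V = k[(8.01×10⁻⁶)/(1.43) + (9.43×10⁻⁶)/(0.838)] = 1.52×10⁵ V.

1.52×10⁵ V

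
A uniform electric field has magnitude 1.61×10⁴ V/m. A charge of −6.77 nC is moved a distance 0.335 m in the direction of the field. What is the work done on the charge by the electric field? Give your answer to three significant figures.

-3.65×10⁻⁵ J

The potential change for a displacement 0.335 m in the direction of the field is ΔV = −Ed = -5390 V.
W_field = −qΔV = -3.65×10⁻⁵ J.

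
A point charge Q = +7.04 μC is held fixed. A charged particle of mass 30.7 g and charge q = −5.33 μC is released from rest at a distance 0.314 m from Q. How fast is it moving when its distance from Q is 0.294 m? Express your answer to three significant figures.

2.18 m/s

Only the electrostatic force acts, so mechanical energy is conserved: ½mv² = U₁ − U₂ = kQq(1/r₁ − 1/r₂).
U₁ − U₂ = (8.99×10⁹ N·m²/C²)(7.04×10⁻⁶ C)(-5.33×10⁻⁶ C)(1/0.314 − 1/0.294) = 0.0731 J.
v = √(2·0.0731/0.0307) = 2.18 m/s.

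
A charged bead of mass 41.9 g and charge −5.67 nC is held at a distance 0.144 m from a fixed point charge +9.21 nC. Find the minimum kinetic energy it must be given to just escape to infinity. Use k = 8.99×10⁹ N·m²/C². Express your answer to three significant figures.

3.26×10⁻⁶ J

To just escape, total mechanical energy must reach zero at infinity: ½mv²_min + U = 0, so ½mv²_min = −U = |kQq|/r.
|U| = |kQq|/r = (8.99×10⁹ N·m²/C²)(9.21×10⁻⁹)(5.67×10⁻⁹)/(0.144) = 3.26×10⁻⁶ J.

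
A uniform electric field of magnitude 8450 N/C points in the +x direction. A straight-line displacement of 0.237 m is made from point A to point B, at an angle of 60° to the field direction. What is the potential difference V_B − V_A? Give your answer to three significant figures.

-1000 V

Only the component of displacement along E changes the potential: ΔV = −E·d·cosθ.
ΔV = −(8450 V/m)(0.237 m)cos60° = -1000 V.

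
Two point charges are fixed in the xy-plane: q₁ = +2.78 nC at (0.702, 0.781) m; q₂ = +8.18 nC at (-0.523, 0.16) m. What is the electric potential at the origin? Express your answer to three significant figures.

158 V

The total potential is the scalar sum of each charge's contribution, V = Σ kqᵢ/rᵢ.
Distances from the field point to each charge: r₁ = 1.05 m, r₂ = 0.547 m.
V = k[(2.78×10⁻⁹)/(1.05) + (8.18×10⁻⁹)/(0.547)] = 158 V.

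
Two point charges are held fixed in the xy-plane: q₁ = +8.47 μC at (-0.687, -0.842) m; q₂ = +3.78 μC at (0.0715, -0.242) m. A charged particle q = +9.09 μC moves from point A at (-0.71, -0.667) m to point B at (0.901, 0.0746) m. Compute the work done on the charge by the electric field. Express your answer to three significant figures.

3.54 J

The work done by the electric force is W_field = −ΔU = −q(V_B − V_A) = q(V_A − V_B).
At A: distances to the source charges are 0.177 m, 0.890 m; V_A = Σ kqᵢ/rᵢ = 4.70×10⁵ V.
At B: distances to the source charges are 1.83 m, 0.888 m; V_B = Σ kqᵢ/rᵢ = 7.98×10⁴ V.
ΔV = V_B − V_A = -3.90×10⁵ V.
W_field = −qΔV = −(9.09×10⁻⁶ C)(-3.90×10⁵ V) = 3.54 J.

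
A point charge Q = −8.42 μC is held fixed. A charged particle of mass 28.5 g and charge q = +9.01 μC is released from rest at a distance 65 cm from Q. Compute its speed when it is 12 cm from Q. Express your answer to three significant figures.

Only the electrostatic force acts, so mechanical energy is conserved: ½mv² = U₁ − U₂ = kQq(1/r₁ − 1/r₂).
U₁ − U₂ = (8.99×10⁹ N·m²/C²)(-8.42×10⁻⁶ C)(9.01×10⁻⁶ C)(1/0.650 − 1/0.120) = 4.63 J.
v = √(2·4.63/0.0285) = 18.0 m/s.

18.0 m/s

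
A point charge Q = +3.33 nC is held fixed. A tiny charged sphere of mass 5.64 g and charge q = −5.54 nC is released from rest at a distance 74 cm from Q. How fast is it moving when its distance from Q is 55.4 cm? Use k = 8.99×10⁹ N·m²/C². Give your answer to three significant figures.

Only the electrostatic force acts, so mechanical energy is conserved: ½mv² = U₁ − U₂ = kQq(1/r₁ − 1/r₂).
U₁ − U₂ = (8.99×10⁹ N·m²/C²)(3.33×10⁻⁹ C)(-5.54×10⁻⁹ C)(1/0.740 − 1/0.554) = 7.52×10⁻⁸ J.
v = √(2·7.52×10⁻⁸/5.64×10⁻³) = 5.17×10⁻³ m/s.

5.17×10⁻³ m/s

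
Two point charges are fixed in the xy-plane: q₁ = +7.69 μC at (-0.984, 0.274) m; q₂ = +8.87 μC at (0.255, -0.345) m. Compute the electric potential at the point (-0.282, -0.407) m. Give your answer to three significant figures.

Electric potential is a scalar, so the contributions from each charge add algebraically: V = Σ kqᵢ/rᵢ.
Distances from the field point to each charge: r₁ = 0.978 m, r₂ = 0.541 m.
V = k[(7.69×10⁻⁶)/(0.978) + (8.87×10⁻⁶)/(0.541)] = 2.18×10⁵ V.

2.18×10⁵ V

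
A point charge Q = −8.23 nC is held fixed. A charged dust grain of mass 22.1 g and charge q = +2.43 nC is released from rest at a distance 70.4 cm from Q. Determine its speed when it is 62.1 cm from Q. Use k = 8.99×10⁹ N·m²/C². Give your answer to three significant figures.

1.76×10⁻³ m/s

Only the electrostatic force acts, so mechanical energy is conserved: ½mv² = U₁ − U₂ = kQq(1/r₁ − 1/r₂).
U₁ − U₂ = (8.99×10⁹ N·m²/C²)(-8.23×10⁻⁹ C)(2.43×10⁻⁹ C)(1/0.704 − 1/0.621) = 3.41×10⁻⁸ J.
v = √(2·3.41×10⁻⁸/0.0221) = 1.76×10⁻³ m/s.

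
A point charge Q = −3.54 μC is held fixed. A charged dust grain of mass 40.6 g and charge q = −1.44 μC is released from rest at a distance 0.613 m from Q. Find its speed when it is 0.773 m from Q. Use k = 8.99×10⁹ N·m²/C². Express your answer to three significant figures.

0.873 m/s

Only the electrostatic force acts, so mechanical energy is conserved: ½mv² = U₁ − U₂ = kQq(1/r₁ − 1/r₂).
U₁ − U₂ = (8.99×10⁹ N·m²/C²)(-3.54×10⁻⁶ C)(-1.44×10⁻⁶ C)(1/0.613 − 1/0.773) = 0.0155 J.
v = √(2·0.0155/0.0406) = 0.873 m/s.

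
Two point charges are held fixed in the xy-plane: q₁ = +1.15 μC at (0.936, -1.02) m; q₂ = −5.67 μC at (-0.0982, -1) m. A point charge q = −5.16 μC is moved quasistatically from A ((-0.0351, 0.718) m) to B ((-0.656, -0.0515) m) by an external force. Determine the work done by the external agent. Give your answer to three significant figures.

For quasistatic motion the external work equals the change in potential energy: W_ext = qΔV = q(V_B − V_A).
At A: distances to the source charges are 1.99 m, 1.72 m; V_A = Σ kqᵢ/rᵢ = -2.45×10⁴ V.
At B: distances to the source charges are 1.86 m, 1.10 m; V_B = Σ kqᵢ/rᵢ = -4.08×10⁴ V.
ΔV = V_B − V_A = -1.63×10⁴ V.
W_ext = qΔV = (-5.16×10⁻⁶ C)(-1.63×10⁴ V) = 0.0842 J.

0.0842 J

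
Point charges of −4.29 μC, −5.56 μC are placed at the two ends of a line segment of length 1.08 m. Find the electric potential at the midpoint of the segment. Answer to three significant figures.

The total potential is the scalar sum of each charge's contribution, V = Σ kqᵢ/rᵢ.
Each charge is 0.540 m from the midpoint.
V = k[(-4.29×10⁻⁶)/(0.540) + (-5.56×10⁻⁶)/(0.540)] = -1.64×10⁵ V.

-1.64×10⁵ V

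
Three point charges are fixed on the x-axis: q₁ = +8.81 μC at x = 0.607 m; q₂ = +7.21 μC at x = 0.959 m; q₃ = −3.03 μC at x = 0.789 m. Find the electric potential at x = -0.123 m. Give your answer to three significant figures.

1.39×10⁵ V

Electric potential is a scalar, so the contributions from each charge add algebraically: V = Σ kqᵢ/rᵢ.
Distances from the field point to each charge: r₁ = 0.730 m, r₂ = 1.08 m, r₃ = 0.912 m.
V = k[(8.81×10⁻⁶)/(0.730) + (7.21×10⁻⁶)/(1.08) + (-3.03×10⁻⁶)/(0.912)] = 1.39×10⁵ V.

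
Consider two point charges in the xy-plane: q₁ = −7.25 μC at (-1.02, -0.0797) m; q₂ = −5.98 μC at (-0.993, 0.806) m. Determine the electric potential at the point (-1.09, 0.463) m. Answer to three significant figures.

The total potential is the scalar sum of each charge's contribution, V = Σ kqᵢ/rᵢ.
Distances from the field point to each charge: r₁ = 0.547 m, r₂ = 0.356 m.
V = k[(-7.25×10⁻⁶)/(0.547) + (-5.98×10⁻⁶)/(0.356)] = -2.70×10⁵ V.

-2.70×10⁵ V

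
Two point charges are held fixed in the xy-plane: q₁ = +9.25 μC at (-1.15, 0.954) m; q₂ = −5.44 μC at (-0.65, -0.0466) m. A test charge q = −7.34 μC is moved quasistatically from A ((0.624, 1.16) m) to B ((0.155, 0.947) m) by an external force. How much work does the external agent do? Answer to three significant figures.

For quasistatic motion the external work equals the change in potential energy: W_ext = qΔV = q(V_B − V_A).
At A: distances to the source charges are 1.79 m, 1.75 m; V_A = Σ kqᵢ/rᵢ = 1.87×10⁴ V.
At B: distances to the source charges are 1.31 m, 1.28 m; V_B = Σ kqᵢ/rᵢ = 2.55×10⁴ V.
ΔV = V_B − V_A = 6790 V.
W_ext = qΔV = (-7.34×10⁻⁶ C)(6790 V) = -0.0498 J.

-0.0498 J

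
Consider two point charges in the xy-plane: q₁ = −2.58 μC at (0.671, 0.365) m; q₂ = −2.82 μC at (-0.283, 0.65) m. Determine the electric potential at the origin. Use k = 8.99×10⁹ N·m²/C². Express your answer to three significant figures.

The total potential is the scalar sum of each charge's contribution, V = Σ kqᵢ/rᵢ.
Distances from the field point to each charge: r₁ = 0.764 m, r₂ = 0.709 m.
V = k[(-2.58×10⁻⁶)/(0.764) + (-2.82×10⁻⁶)/(0.709)] = -6.61×10⁴ V.

-6.61×10⁴ V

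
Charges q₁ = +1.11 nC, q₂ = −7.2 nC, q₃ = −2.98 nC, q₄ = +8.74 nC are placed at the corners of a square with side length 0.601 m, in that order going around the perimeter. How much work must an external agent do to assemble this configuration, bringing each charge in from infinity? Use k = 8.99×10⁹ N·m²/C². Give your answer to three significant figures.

The assembly work is the sum of pairwise potential energies, U = Σ_{i<j} kqᵢqⱼ/rᵢⱼ.
The four side pairs have separation 0.601 m and the two diagonal pairs 0.850 m.
Summing all 6 pair terms gives U = -7.44×10⁻⁷ J.

-7.44×10⁻⁷ J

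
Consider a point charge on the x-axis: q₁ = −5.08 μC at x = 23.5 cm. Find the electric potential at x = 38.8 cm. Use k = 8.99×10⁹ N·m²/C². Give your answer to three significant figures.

-2.98×10⁵ V

The total potential is the scalar sum of each charge's contribution, V = Σ kqᵢ/rᵢ.
V = k[(-5.08×10⁻⁶)/(0.153)] = -2.98×10⁵ V.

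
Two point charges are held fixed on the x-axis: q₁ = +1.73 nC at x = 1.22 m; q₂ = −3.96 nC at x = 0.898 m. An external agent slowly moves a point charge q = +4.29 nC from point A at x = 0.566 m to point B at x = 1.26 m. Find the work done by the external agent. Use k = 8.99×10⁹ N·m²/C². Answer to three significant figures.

1.60×10⁻⁶ J

For quasistatic motion the external work equals the change in potential energy: W_ext = qΔV = q(V_B − V_A).
At A: distances to the source charges are 0.654 m, 0.332 m; V_A = Σ kqᵢ/rᵢ = -83.4 V.
At B: distances to the source charges are 0.0400 m, 0.362 m; V_B = Σ kqᵢ/rᵢ = 290 V.
ΔV = V_B − V_A = 374 V.
W_ext = qΔV = (4.29×10⁻⁹ C)(374 V) = 1.60×10⁻⁶ J.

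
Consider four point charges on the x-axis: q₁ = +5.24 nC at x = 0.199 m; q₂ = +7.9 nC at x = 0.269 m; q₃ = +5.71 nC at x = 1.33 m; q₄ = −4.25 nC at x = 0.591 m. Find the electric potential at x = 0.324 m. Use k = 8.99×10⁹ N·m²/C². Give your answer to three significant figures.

1580 V

The total potential is the scalar sum of each charge's contribution, V = Σ kqᵢ/rᵢ.
Distances from the field point to each charge: r₁ = 0.125 m, r₂ = 0.0550 m, r₃ = 1.01 m, r₄ = 0.267 m.
V = k[(5.24×10⁻⁹)/(0.125) + (7.90×10⁻⁹)/(0.0550) + (5.71×10⁻⁹)/(1.01) + (-4.25×10⁻⁹)/(0.267)] = 1580 V.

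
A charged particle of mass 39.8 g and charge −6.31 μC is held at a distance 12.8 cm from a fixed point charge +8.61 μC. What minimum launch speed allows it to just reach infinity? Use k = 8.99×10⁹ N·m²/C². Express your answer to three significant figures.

To just escape, total mechanical energy must reach zero at infinity: ½mv²_min + U = 0, so ½mv²_min = −U = |kQq|/r.
|U| = |kQq|/r = (8.99×10⁹ N·m²/C²)(8.61×10⁻⁶)(6.31×10⁻⁶)/(0.128) = 3.82 J.
v_min = √(2|U|/m) = √(2·3.82/0.0398) = 13.8 m/s.

13.8 m/s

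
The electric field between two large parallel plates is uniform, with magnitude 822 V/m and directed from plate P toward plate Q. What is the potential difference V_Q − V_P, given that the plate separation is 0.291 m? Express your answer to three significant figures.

-239 V

In a uniform field, potential decreases in the direction of E: ΔV = −E·d for a displacement d parallel to E.
Going from P to Q is a displacement of 0.291 m along the field, so V_Q − V_P = −Ed = -239 V.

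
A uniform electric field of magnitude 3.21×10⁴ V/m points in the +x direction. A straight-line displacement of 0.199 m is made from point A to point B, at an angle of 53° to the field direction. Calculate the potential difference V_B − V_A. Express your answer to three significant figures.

Only the component of displacement along E changes the potential: ΔV = −E·d·cosθ.
ΔV = −(3.21×10⁴ V/m)(0.199 m)cos53° = -3840 V.

-3840 V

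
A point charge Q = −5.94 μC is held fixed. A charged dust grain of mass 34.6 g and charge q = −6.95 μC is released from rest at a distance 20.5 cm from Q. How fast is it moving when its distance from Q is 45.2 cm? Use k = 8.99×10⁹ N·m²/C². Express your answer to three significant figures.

Only the electrostatic force acts, so mechanical energy is conserved: ½mv² = U₁ − U₂ = kQq(1/r₁ − 1/r₂).
U₁ − U₂ = (8.99×10⁹ N·m²/C²)(-5.94×10⁻⁶ C)(-6.95×10⁻⁶ C)(1/0.205 − 1/0.452) = 0.989 J.
v = √(2·0.989/0.0346) = 7.56 m/s.

7.56 m/s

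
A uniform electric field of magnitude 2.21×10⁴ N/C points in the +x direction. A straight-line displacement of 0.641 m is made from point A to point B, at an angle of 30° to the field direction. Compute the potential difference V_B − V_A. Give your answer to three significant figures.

Only the component of displacement along E changes the potential: ΔV = −E·d·cosθ.
ΔV = −(2.21×10⁴ V/m)(0.641 m)cos30° = -1.23×10⁴ V.

-1.23×10⁴ V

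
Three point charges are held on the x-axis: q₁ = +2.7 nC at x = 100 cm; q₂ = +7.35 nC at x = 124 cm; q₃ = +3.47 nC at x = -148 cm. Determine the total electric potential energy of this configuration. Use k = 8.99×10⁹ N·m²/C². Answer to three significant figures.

8.62×10⁻⁷ J

The work to assemble the configuration equals its total potential energy, U = Σ kqᵢqⱼ/rᵢⱼ over all pairs.
Pair separations: r₁₂ = 0.240 m, r₁₃ = 2.48 m, r₂₃ = 2.72 m.
U = (7.43×10⁻⁷) + (3.40×10⁻⁸) + (8.43×10⁻⁸) = 8.62×10⁻⁷ J.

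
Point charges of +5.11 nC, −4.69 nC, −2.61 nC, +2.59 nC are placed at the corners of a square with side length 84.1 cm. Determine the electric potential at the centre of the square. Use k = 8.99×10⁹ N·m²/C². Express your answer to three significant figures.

6.05 V

Electric potential is a scalar, so the contributions from each charge add algebraically: V = Σ kqᵢ/rᵢ.
The distance from each corner to the centre is a√2/2 = 0.595 m.
V = k[(5.11×10⁻⁹)/(0.595) + (-4.69×10⁻⁹)/(0.595) + (-2.61×10⁻⁹)/(0.595) + (2.59×10⁻⁹)/(0.595)] = 6.05 V.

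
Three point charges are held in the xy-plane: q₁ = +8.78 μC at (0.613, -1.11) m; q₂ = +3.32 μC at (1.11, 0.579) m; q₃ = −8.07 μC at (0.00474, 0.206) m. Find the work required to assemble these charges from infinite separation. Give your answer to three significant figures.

The work to assemble the configuration equals its total potential energy, U = Σ kqᵢqⱼ/rᵢⱼ over all pairs.
Pair separations: r₁₂ = 1.76 m, r₁₃ = 1.45 m, r₂₃ = 1.17 m.
U = (0.149) + (-0.439) + (-0.206) = -0.497 J.

-0.497 J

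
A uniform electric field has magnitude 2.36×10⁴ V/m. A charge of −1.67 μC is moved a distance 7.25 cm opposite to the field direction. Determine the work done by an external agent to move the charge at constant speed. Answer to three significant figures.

-2.86×10⁻³ J

The potential change for a displacement 7.25 cm opposite to the field direction is ΔV = +Ed = 1710 V.
W_ext = qΔV = -2.86×10⁻³ J.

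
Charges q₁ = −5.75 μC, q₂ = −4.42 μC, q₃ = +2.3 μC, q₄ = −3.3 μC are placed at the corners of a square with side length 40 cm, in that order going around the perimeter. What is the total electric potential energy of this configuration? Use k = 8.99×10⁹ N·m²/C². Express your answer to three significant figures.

0.620 J

The assembly work is the sum of pairwise potential energies, U = Σ_{i<j} kqᵢqⱼ/rᵢⱼ.
The four side pairs have separation 0.400 m and the two diagonal pairs 0.566 m.
Summing all 6 pair terms gives U = 0.620 J.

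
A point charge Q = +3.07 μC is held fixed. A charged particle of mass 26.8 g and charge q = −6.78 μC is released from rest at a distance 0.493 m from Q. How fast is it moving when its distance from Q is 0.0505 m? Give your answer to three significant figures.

15.8 m/s

Only the electrostatic force acts, so mechanical energy is conserved: ½mv² = U₁ − U₂ = kQq(1/r₁ − 1/r₂).
U₁ − U₂ = (8.99×10⁹ N·m²/C²)(3.07×10⁻⁶ C)(-6.78×10⁻⁶ C)(1/0.493 − 1/0.0505) = 3.33 J.
v = √(2·3.33/0.0268) = 15.8 m/s.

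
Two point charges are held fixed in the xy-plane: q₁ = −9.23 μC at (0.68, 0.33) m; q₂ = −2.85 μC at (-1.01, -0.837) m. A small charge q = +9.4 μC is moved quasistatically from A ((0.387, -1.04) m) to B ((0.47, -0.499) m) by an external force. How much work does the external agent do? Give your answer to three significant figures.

For quasistatic motion the external work equals the change in potential energy: W_ext = qΔV = q(V_B − V_A).
At A: distances to the source charges are 1.40 m, 1.41 m; V_A = Σ kqᵢ/rᵢ = -7.74×10⁴ V.
At B: distances to the source charges are 0.855 m, 1.52 m; V_B = Σ kqᵢ/rᵢ = -1.14×10⁵ V.
ΔV = V_B − V_A = -3.65×10⁴ V.
W_ext = qΔV = (9.40×10⁻⁶ C)(-3.65×10⁴ V) = -0.343 J.

-0.343 J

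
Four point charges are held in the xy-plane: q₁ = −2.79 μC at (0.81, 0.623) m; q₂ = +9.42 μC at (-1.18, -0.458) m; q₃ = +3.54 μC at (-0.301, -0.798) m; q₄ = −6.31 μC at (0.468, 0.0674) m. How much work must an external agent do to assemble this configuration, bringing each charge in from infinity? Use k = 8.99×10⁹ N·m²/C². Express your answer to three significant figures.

The work to assemble the configuration equals its total potential energy, U = Σ kqᵢqⱼ/rᵢⱼ over all pairs.
Pair separations: r₁₂ = 2.26 m, r₁₃ = 1.80 m, r₁₄ = 0.652 m, r₂₃ = 0.942 m, r₂₄ = 1.73 m, r₃₄ = 1.16 m.
Summing all 6 pair terms gives U = -0.0753 J.

-0.0753 J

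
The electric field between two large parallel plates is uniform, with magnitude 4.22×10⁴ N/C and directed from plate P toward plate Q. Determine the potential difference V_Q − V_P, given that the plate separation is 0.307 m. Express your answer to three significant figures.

In a uniform field, potential decreases in the direction of E: ΔV = −E·d for a displacement d parallel to E.
Going from P to Q is a displacement of 0.307 m along the field, so V_Q − V_P = −Ed = -1.30×10⁴ V.

-1.30×10⁴ V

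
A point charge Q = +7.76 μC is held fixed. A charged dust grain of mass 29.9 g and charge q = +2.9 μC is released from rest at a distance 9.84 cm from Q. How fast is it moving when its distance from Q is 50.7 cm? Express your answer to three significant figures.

Only the electrostatic force acts, so mechanical energy is conserved: ½mv² = U₁ − U₂ = kQq(1/r₁ − 1/r₂).
U₁ − U₂ = (8.99×10⁹ N·m²/C²)(7.76×10⁻⁶ C)(2.90×10⁻⁶ C)(1/0.0984 − 1/0.507) = 1.66 J.
v = √(2·1.66/0.0299) = 10.5 m/s.

10.5 m/s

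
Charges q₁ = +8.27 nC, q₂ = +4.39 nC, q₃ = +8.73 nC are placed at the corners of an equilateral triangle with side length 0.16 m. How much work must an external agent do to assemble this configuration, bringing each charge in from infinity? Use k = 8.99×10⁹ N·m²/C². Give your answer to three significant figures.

8.25×10⁻⁶ J

The assembly work is the sum of pairwise potential energies, U = Σ_{i<j} kqᵢqⱼ/rᵢⱼ.
All three pair separations equal the side length, 0.160 m.
U = (2.04×10⁻⁶) + (4.06×10⁻⁶) + (2.15×10⁻⁶) = 8.25×10⁻⁶ J.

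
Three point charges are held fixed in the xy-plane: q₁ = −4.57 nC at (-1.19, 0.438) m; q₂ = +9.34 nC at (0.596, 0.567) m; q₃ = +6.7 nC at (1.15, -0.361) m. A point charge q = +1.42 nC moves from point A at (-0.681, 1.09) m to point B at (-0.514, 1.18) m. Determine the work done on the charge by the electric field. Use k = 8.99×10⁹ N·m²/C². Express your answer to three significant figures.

-2.11×10⁻⁸ J

The work done by the electric force is W_field = −ΔU = −q(V_B − V_A) = q(V_A − V_B).
At A: distances to the source charges are 0.827 m, 1.38 m, 2.34 m; V_A = Σ kqᵢ/rᵢ = 37.0 V.
At B: distances to the source charges are 1.00 m, 1.27 m, 2.27 m; V_B = Σ kqᵢ/rᵢ = 51.8 V.
ΔV = V_B − V_A = 14.9 V.
W_field = −qΔV = −(1.42×10⁻⁹ C)(14.9 V) = -2.11×10⁻⁸ J.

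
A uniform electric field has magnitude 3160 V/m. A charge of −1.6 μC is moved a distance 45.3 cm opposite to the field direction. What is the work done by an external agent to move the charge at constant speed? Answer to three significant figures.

The potential change for a displacement 45.3 cm opposite to the field direction is ΔV = +Ed = 1430 V.
W_ext = qΔV = -2.29×10⁻³ J.

-2.29×10⁻³ J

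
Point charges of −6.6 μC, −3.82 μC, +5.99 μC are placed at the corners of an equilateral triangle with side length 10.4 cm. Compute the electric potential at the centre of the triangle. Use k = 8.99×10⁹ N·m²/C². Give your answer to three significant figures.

Electric potential is a scalar, so the contributions from each charge add algebraically: V = Σ kqᵢ/rᵢ.
The distance from each vertex to the centroid is a/√3 = 0.0600 m.
V = k[(-6.60×10⁻⁶)/(0.0600) + (-3.82×10⁻⁶)/(0.0600) + (5.99×10⁻⁶)/(0.0600)] = -6.63×10⁵ V.

-6.63×10⁵ V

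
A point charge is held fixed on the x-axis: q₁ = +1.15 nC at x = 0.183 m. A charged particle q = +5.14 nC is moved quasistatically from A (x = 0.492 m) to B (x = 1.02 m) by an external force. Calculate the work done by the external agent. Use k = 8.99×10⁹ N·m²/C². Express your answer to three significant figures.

-1.08×10⁻⁷ J

For quasistatic motion the external work equals the change in potential energy: W_ext = qΔV = q(V_B − V_A).
At A: distance to the source charge is 0.309 m; V_A = kq₁/r = 33.5 V.
At B: distance to the source charge is 0.837 m; V_B = kq₁/r = 12.4 V.
ΔV = V_B − V_A = -21.1 V.
W_ext = qΔV = (5.14×10⁻⁹ C)(-21.1 V) = -1.08×10⁻⁷ J.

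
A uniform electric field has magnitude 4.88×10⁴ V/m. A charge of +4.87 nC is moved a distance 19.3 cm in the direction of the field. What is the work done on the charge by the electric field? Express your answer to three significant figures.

4.59×10⁻⁵ J

The potential change for a displacement 19.3 cm in the direction of the field is ΔV = −Ed = -9420 V.
W_field = −qΔV = 4.59×10⁻⁵ J.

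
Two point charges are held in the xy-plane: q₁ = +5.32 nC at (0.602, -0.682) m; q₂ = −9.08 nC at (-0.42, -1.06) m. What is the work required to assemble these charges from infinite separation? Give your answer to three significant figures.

The work to assemble the configuration equals its total potential energy, U = Σ kqᵢqⱼ/rᵢⱼ over all pairs.
Pair separations: r₁₂ = 1.09 m.
U = (-3.99×10⁻⁷) = -3.99×10⁻⁷ J.

-3.99×10⁻⁷ J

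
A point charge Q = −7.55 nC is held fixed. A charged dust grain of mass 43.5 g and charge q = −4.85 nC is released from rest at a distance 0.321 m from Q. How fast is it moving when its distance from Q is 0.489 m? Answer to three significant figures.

Only the electrostatic force acts, so mechanical energy is conserved: ½mv² = U₁ − U₂ = kQq(1/r₁ − 1/r₂).
U₁ − U₂ = (8.99×10⁹ N·m²/C²)(-7.55×10⁻⁹ C)(-4.85×10⁻⁹ C)(1/0.321 − 1/0.489) = 3.52×10⁻⁷ J.
v = √(2·3.52×10⁻⁷/0.0435) = 4.02×10⁻³ m/s.

4.02×10⁻³ m/s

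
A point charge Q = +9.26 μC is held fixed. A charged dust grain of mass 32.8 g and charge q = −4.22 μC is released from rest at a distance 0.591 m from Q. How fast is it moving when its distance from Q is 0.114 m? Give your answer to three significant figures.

12.3 m/s

Only the electrostatic force acts, so mechanical energy is conserved: ½mv² = U₁ − U₂ = kQq(1/r₁ − 1/r₂).
U₁ − U₂ = (8.99×10⁹ N·m²/C²)(9.26×10⁻⁶ C)(-4.22×10⁻⁶ C)(1/0.591 − 1/0.114) = 2.49 J.
v = √(2·2.49/0.0328) = 12.3 m/s.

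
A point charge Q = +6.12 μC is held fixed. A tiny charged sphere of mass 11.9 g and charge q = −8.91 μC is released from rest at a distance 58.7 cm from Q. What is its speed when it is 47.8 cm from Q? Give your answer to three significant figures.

Only the electrostatic force acts, so mechanical energy is conserved: ½mv² = U₁ − U₂ = kQq(1/r₁ − 1/r₂).
U₁ − U₂ = (8.99×10⁹ N·m²/C²)(6.12×10⁻⁶ C)(-8.91×10⁻⁶ C)(1/0.587 − 1/0.478) = 0.190 J.
v = √(2·0.190/0.0119) = 5.66 m/s.

5.66 m/s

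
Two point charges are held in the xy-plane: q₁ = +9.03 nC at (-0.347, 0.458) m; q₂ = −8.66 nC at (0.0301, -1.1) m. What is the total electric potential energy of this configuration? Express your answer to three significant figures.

-4.39×10⁻⁷ J

The work to assemble the configuration equals its total potential energy, U = Σ kqᵢqⱼ/rᵢⱼ over all pairs.
Pair separations: r₁₂ = 1.60 m.
U = (-4.39×10⁻⁷) = -4.39×10⁻⁷ J.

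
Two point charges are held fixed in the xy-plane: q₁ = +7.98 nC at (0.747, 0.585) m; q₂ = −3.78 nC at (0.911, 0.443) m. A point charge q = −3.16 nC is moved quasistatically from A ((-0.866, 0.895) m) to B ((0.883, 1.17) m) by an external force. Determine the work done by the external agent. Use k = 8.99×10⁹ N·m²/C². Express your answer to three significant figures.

For quasistatic motion the external work equals the change in potential energy: W_ext = qΔV = q(V_B − V_A).
At A: distances to the source charges are 1.64 m, 1.83 m; V_A = Σ kqᵢ/rᵢ = 25.1 V.
At B: distances to the source charges are 0.601 m, 0.728 m; V_B = Σ kqᵢ/rᵢ = 72.7 V.
ΔV = V_B − V_A = 47.6 V.
W_ext = qΔV = (-3.16×10⁻⁹ C)(47.6 V) = -1.50×10⁻⁷ J.

-1.50×10⁻⁷ J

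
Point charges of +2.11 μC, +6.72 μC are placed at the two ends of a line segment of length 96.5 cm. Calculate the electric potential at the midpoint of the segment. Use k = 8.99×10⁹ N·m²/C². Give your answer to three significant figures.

The total potential is the scalar sum of each charge's contribution, V = Σ kqᵢ/rᵢ.
Each charge is 0.482 m from the midpoint.
V = k[(2.11×10⁻⁶)/(0.482) + (6.72×10⁻⁶)/(0.482)] = 1.65×10⁵ V.

1.65×10⁵ V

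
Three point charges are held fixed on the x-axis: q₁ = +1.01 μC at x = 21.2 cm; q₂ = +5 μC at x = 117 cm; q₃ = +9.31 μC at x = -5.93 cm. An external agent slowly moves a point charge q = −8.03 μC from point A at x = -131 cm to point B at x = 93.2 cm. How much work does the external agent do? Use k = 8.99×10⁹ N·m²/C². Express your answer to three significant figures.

For quasistatic motion the external work equals the change in potential energy: W_ext = qΔV = q(V_B − V_A).
At A: distances to the source charges are 1.52 m, 2.48 m, 1.25 m; V_A = Σ kqᵢ/rᵢ = 9.10×10⁴ V.
At B: distances to the source charges are 0.720 m, 0.238 m, 0.991 m; V_B = Σ kqᵢ/rᵢ = 2.86×10⁵ V.
ΔV = V_B − V_A = 1.95×10⁵ V.
W_ext = qΔV = (-8.03×10⁻⁶ C)(1.95×10⁵ V) = -1.57 J.

-1.57 J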